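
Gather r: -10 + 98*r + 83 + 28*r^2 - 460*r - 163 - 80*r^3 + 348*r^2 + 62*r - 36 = -80*r^3 + 376*r^2 - 300*r - 126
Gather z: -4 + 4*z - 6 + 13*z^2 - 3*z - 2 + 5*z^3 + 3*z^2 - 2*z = 5*z^3 + 16*z^2 - z - 12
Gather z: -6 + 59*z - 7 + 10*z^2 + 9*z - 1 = 10*z^2 + 68*z - 14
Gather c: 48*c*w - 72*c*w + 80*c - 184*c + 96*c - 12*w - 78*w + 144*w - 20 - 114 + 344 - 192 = c*(-24*w - 8) + 54*w + 18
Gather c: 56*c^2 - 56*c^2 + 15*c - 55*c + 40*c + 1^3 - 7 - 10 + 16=0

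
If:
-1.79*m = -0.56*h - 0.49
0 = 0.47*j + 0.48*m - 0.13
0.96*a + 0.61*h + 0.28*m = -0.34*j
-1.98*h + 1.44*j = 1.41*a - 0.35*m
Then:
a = -0.16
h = 0.14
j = -0.05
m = 0.32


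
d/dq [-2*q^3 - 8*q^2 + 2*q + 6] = -6*q^2 - 16*q + 2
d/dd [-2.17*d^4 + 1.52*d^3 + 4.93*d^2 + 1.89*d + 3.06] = -8.68*d^3 + 4.56*d^2 + 9.86*d + 1.89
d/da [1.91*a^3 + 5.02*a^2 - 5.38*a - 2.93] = 5.73*a^2 + 10.04*a - 5.38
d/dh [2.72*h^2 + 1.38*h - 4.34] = 5.44*h + 1.38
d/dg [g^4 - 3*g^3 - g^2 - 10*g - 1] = 4*g^3 - 9*g^2 - 2*g - 10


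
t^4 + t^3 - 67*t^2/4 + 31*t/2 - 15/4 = (t - 3)*(t - 1/2)^2*(t + 5)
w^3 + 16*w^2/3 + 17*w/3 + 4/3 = (w + 1/3)*(w + 1)*(w + 4)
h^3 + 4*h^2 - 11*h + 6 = (h - 1)^2*(h + 6)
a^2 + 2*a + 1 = (a + 1)^2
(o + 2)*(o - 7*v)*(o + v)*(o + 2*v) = o^4 - 4*o^3*v + 2*o^3 - 19*o^2*v^2 - 8*o^2*v - 14*o*v^3 - 38*o*v^2 - 28*v^3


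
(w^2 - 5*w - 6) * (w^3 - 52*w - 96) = w^5 - 5*w^4 - 58*w^3 + 164*w^2 + 792*w + 576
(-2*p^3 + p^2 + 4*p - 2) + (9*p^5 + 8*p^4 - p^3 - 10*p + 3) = 9*p^5 + 8*p^4 - 3*p^3 + p^2 - 6*p + 1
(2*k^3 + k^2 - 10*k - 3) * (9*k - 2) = 18*k^4 + 5*k^3 - 92*k^2 - 7*k + 6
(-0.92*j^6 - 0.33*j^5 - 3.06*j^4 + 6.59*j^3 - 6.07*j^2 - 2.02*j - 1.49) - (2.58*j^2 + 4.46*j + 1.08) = -0.92*j^6 - 0.33*j^5 - 3.06*j^4 + 6.59*j^3 - 8.65*j^2 - 6.48*j - 2.57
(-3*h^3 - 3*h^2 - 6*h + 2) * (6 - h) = 3*h^4 - 15*h^3 - 12*h^2 - 38*h + 12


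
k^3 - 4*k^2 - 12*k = k*(k - 6)*(k + 2)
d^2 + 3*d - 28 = (d - 4)*(d + 7)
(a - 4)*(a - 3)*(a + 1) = a^3 - 6*a^2 + 5*a + 12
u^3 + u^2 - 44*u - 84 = (u - 7)*(u + 2)*(u + 6)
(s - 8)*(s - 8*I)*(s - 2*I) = s^3 - 8*s^2 - 10*I*s^2 - 16*s + 80*I*s + 128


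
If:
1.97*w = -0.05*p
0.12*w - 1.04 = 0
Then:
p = -341.47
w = 8.67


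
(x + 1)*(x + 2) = x^2 + 3*x + 2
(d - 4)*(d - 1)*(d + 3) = d^3 - 2*d^2 - 11*d + 12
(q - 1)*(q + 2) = q^2 + q - 2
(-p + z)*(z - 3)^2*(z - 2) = -p*z^3 + 8*p*z^2 - 21*p*z + 18*p + z^4 - 8*z^3 + 21*z^2 - 18*z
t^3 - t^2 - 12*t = t*(t - 4)*(t + 3)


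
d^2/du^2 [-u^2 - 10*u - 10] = -2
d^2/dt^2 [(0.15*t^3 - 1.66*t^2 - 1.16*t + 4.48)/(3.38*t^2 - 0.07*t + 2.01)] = (-2.8421709430404e-14*t^4 - 29.32679*t^3 + 374.62749*t^2 + 44.56113*t - 74.5681)/(38.614472*t^6 - 2.399124*t^5 + 68.938818*t^4 - 2.853739*t^3 + 40.996161*t^2 - 0.848421*t + 8.120601)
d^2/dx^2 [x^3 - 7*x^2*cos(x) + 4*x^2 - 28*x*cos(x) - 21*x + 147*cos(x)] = 7*x^2*cos(x) + 28*sqrt(2)*x*sin(x + pi/4) + 6*x + 56*sin(x) - 161*cos(x) + 8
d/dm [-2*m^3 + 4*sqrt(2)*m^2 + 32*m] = -6*m^2 + 8*sqrt(2)*m + 32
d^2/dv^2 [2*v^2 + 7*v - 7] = 4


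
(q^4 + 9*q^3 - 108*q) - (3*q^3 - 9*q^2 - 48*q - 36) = q^4 + 6*q^3 + 9*q^2 - 60*q + 36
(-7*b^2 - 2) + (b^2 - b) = -6*b^2 - b - 2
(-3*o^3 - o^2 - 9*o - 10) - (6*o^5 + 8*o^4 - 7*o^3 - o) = -6*o^5 - 8*o^4 + 4*o^3 - o^2 - 8*o - 10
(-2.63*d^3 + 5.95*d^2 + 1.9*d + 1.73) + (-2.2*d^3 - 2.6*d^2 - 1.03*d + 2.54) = -4.83*d^3 + 3.35*d^2 + 0.87*d + 4.27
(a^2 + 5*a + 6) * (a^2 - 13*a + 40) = a^4 - 8*a^3 - 19*a^2 + 122*a + 240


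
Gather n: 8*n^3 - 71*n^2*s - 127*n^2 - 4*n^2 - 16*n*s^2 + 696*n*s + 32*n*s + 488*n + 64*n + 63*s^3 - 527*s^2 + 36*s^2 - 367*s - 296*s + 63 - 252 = 8*n^3 + n^2*(-71*s - 131) + n*(-16*s^2 + 728*s + 552) + 63*s^3 - 491*s^2 - 663*s - 189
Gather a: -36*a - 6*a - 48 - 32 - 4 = -42*a - 84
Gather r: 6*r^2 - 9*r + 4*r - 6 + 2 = 6*r^2 - 5*r - 4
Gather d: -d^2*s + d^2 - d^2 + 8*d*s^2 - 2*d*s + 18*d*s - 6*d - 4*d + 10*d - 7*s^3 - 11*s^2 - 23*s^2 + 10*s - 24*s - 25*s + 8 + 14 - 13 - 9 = -d^2*s + d*(8*s^2 + 16*s) - 7*s^3 - 34*s^2 - 39*s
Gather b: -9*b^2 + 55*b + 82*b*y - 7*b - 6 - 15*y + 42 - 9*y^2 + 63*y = -9*b^2 + b*(82*y + 48) - 9*y^2 + 48*y + 36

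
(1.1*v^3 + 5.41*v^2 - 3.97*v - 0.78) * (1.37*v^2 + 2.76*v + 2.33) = 1.507*v^5 + 10.4477*v^4 + 12.0557*v^3 + 0.579500000000001*v^2 - 11.4029*v - 1.8174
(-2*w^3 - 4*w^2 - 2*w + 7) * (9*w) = -18*w^4 - 36*w^3 - 18*w^2 + 63*w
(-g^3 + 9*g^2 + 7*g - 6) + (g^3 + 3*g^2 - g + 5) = 12*g^2 + 6*g - 1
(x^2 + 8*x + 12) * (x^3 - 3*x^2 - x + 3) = x^5 + 5*x^4 - 13*x^3 - 41*x^2 + 12*x + 36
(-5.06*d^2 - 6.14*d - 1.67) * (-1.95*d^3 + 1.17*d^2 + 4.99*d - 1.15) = 9.867*d^5 + 6.0528*d^4 - 29.1767*d^3 - 26.7735*d^2 - 1.2723*d + 1.9205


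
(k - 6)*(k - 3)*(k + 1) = k^3 - 8*k^2 + 9*k + 18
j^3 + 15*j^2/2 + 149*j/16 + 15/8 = (j + 1/4)*(j + 5/4)*(j + 6)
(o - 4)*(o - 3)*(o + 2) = o^3 - 5*o^2 - 2*o + 24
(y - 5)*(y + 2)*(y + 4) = y^3 + y^2 - 22*y - 40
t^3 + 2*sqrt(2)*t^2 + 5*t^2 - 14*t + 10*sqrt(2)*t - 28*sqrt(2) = (t - 2)*(t + 7)*(t + 2*sqrt(2))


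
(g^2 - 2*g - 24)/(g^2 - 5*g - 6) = (g + 4)/(g + 1)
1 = 1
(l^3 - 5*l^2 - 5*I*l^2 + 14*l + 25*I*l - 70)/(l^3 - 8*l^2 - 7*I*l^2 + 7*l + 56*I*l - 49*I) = (l^2 + l*(-5 + 2*I) - 10*I)/(l^2 - 8*l + 7)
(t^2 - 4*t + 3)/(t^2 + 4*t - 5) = (t - 3)/(t + 5)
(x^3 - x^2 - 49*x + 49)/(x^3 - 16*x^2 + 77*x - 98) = (x^2 + 6*x - 7)/(x^2 - 9*x + 14)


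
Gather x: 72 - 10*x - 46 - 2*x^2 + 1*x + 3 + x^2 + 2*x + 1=-x^2 - 7*x + 30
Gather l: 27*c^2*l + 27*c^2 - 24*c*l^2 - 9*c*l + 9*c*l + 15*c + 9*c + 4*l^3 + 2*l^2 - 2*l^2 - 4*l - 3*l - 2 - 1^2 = 27*c^2 - 24*c*l^2 + 24*c + 4*l^3 + l*(27*c^2 - 7) - 3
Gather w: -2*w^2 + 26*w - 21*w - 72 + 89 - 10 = -2*w^2 + 5*w + 7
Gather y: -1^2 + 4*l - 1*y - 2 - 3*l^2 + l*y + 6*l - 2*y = -3*l^2 + 10*l + y*(l - 3) - 3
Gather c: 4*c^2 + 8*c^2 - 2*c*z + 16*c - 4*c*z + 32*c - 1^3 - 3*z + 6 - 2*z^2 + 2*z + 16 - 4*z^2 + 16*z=12*c^2 + c*(48 - 6*z) - 6*z^2 + 15*z + 21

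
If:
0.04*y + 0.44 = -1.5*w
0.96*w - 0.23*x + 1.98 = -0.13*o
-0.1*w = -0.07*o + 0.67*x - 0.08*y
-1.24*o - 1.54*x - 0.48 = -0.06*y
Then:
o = -2.79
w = -0.98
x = 2.94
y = 25.81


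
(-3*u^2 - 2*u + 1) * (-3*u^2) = 9*u^4 + 6*u^3 - 3*u^2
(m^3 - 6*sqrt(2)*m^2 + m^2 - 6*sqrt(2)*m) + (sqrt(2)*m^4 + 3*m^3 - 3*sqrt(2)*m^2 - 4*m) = sqrt(2)*m^4 + 4*m^3 - 9*sqrt(2)*m^2 + m^2 - 6*sqrt(2)*m - 4*m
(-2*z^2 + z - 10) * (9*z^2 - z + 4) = -18*z^4 + 11*z^3 - 99*z^2 + 14*z - 40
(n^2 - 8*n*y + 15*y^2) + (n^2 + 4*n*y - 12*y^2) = 2*n^2 - 4*n*y + 3*y^2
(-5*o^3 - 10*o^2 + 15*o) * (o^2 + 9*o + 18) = -5*o^5 - 55*o^4 - 165*o^3 - 45*o^2 + 270*o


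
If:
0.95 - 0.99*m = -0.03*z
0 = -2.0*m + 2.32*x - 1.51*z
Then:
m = 0.0303030303030303*z + 0.95959595959596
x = 0.676985370950888*z + 0.827237896203413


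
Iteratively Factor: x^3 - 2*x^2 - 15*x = (x)*(x^2 - 2*x - 15) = x*(x + 3)*(x - 5)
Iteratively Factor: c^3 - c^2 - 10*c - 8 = (c + 1)*(c^2 - 2*c - 8) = (c + 1)*(c + 2)*(c - 4)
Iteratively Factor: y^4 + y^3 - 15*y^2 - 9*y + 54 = (y - 3)*(y^3 + 4*y^2 - 3*y - 18) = (y - 3)*(y + 3)*(y^2 + y - 6) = (y - 3)*(y - 2)*(y + 3)*(y + 3)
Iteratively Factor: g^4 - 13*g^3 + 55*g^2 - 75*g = (g - 3)*(g^3 - 10*g^2 + 25*g) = g*(g - 3)*(g^2 - 10*g + 25) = g*(g - 5)*(g - 3)*(g - 5)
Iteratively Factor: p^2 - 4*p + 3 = (p - 3)*(p - 1)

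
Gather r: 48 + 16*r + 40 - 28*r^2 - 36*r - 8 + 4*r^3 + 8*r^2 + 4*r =4*r^3 - 20*r^2 - 16*r + 80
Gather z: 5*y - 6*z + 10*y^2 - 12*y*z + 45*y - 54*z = 10*y^2 + 50*y + z*(-12*y - 60)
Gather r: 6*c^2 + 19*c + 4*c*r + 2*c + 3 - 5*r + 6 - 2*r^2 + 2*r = 6*c^2 + 21*c - 2*r^2 + r*(4*c - 3) + 9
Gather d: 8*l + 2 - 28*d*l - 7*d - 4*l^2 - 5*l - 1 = d*(-28*l - 7) - 4*l^2 + 3*l + 1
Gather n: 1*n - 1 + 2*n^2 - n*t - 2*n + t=2*n^2 + n*(-t - 1) + t - 1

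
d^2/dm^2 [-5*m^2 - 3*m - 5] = -10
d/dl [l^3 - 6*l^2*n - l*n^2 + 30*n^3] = 3*l^2 - 12*l*n - n^2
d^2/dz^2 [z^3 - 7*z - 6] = 6*z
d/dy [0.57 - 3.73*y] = -3.73000000000000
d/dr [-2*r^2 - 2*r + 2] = -4*r - 2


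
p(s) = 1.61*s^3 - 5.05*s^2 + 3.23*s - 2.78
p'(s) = 4.83*s^2 - 10.1*s + 3.23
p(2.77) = 1.64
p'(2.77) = 12.31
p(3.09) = 6.48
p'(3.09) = 18.14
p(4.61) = 62.52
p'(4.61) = 59.32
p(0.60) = -2.31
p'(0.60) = -1.09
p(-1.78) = -33.61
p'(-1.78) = 36.51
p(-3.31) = -127.19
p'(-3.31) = 89.58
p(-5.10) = -364.17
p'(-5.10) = 180.37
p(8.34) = 606.85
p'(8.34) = 254.95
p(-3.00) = -101.39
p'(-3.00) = 77.00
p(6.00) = 182.56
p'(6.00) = 116.51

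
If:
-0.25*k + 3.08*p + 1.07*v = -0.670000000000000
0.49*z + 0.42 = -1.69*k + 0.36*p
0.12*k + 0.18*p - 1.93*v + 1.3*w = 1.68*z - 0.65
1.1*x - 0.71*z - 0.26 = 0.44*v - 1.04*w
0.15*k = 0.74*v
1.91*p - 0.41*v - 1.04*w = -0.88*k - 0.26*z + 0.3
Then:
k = -0.20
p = -0.22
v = -0.04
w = -0.93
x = 0.89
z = -0.32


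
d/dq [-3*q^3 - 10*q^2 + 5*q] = -9*q^2 - 20*q + 5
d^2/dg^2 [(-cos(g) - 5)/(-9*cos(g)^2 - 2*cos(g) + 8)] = 18*(-81*(1 - cos(2*g))^2*cos(g) - 178*(1 - cos(2*g))^2 + 206*cos(g) - 500*cos(2*g) - 132*cos(3*g) + 18*cos(5*g) + 564)/(4*cos(g) + 9*cos(2*g) - 7)^3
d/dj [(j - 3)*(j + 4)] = 2*j + 1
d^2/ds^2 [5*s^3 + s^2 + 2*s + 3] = 30*s + 2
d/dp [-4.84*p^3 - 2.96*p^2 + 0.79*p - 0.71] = -14.52*p^2 - 5.92*p + 0.79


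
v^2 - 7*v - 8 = (v - 8)*(v + 1)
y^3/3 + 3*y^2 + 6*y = y*(y/3 + 1)*(y + 6)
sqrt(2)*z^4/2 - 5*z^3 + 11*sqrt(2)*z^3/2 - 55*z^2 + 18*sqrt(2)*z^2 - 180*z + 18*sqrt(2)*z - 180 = (z + 3)*(z + 6)*(z - 5*sqrt(2))*(sqrt(2)*z/2 + sqrt(2))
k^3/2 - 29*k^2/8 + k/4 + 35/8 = (k/2 + 1/2)*(k - 7)*(k - 5/4)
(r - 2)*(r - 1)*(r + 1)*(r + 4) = r^4 + 2*r^3 - 9*r^2 - 2*r + 8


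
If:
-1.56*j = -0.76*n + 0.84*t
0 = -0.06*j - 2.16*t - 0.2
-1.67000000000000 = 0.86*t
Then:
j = 66.57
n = 134.50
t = -1.94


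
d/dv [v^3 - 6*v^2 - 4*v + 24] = 3*v^2 - 12*v - 4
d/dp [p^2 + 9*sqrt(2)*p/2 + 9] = 2*p + 9*sqrt(2)/2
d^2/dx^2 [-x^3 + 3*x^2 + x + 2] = 6 - 6*x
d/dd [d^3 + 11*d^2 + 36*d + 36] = 3*d^2 + 22*d + 36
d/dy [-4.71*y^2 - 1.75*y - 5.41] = -9.42*y - 1.75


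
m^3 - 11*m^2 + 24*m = m*(m - 8)*(m - 3)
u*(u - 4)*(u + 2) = u^3 - 2*u^2 - 8*u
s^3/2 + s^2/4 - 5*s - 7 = (s/2 + 1)*(s - 7/2)*(s + 2)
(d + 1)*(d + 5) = d^2 + 6*d + 5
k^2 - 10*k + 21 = (k - 7)*(k - 3)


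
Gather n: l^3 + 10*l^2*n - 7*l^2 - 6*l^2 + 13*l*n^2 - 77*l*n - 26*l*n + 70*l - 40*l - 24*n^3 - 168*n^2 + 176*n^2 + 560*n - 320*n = l^3 - 13*l^2 + 30*l - 24*n^3 + n^2*(13*l + 8) + n*(10*l^2 - 103*l + 240)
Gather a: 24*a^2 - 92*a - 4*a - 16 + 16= 24*a^2 - 96*a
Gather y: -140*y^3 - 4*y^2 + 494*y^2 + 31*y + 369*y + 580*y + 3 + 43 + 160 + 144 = -140*y^3 + 490*y^2 + 980*y + 350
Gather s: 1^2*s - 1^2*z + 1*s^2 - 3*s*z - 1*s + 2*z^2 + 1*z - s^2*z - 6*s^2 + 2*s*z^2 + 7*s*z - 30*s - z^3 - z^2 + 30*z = s^2*(-z - 5) + s*(2*z^2 + 4*z - 30) - z^3 + z^2 + 30*z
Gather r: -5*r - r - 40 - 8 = -6*r - 48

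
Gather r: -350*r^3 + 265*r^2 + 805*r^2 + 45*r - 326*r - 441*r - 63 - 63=-350*r^3 + 1070*r^2 - 722*r - 126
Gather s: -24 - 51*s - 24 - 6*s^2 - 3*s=-6*s^2 - 54*s - 48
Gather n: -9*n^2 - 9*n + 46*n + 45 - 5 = -9*n^2 + 37*n + 40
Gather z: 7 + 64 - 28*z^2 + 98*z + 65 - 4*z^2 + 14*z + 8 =-32*z^2 + 112*z + 144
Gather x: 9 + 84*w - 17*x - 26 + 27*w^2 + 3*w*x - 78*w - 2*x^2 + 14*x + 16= 27*w^2 + 6*w - 2*x^2 + x*(3*w - 3) - 1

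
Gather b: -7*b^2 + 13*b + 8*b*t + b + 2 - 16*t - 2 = -7*b^2 + b*(8*t + 14) - 16*t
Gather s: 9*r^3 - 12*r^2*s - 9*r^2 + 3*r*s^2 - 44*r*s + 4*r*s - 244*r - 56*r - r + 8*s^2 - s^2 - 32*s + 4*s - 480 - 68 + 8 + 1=9*r^3 - 9*r^2 - 301*r + s^2*(3*r + 7) + s*(-12*r^2 - 40*r - 28) - 539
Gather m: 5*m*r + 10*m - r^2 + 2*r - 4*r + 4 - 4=m*(5*r + 10) - r^2 - 2*r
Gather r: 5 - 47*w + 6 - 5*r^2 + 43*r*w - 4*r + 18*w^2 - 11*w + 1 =-5*r^2 + r*(43*w - 4) + 18*w^2 - 58*w + 12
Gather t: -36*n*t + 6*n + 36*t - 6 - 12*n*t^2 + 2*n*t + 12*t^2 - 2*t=6*n + t^2*(12 - 12*n) + t*(34 - 34*n) - 6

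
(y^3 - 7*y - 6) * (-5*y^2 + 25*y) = -5*y^5 + 25*y^4 + 35*y^3 - 145*y^2 - 150*y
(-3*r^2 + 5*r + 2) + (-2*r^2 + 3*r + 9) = -5*r^2 + 8*r + 11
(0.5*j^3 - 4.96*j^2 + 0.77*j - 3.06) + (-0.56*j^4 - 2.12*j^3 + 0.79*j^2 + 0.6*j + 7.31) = -0.56*j^4 - 1.62*j^3 - 4.17*j^2 + 1.37*j + 4.25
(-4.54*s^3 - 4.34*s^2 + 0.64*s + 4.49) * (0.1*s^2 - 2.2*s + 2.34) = -0.454*s^5 + 9.554*s^4 - 1.0116*s^3 - 11.1146*s^2 - 8.3804*s + 10.5066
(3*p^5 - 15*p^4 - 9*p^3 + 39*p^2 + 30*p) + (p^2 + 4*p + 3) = 3*p^5 - 15*p^4 - 9*p^3 + 40*p^2 + 34*p + 3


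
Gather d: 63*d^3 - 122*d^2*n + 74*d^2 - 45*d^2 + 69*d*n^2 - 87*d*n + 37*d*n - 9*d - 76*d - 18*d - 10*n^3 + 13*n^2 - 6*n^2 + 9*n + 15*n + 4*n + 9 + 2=63*d^3 + d^2*(29 - 122*n) + d*(69*n^2 - 50*n - 103) - 10*n^3 + 7*n^2 + 28*n + 11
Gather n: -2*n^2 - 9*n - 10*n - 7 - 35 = -2*n^2 - 19*n - 42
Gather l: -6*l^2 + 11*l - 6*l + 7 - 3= -6*l^2 + 5*l + 4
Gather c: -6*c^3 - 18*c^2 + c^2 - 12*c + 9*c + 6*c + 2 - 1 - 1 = -6*c^3 - 17*c^2 + 3*c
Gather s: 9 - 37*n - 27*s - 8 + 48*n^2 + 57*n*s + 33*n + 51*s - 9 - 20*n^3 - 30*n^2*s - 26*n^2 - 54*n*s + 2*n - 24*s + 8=-20*n^3 + 22*n^2 - 2*n + s*(-30*n^2 + 3*n)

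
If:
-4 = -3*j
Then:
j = 4/3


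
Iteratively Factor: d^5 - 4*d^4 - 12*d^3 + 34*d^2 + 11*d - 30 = (d + 1)*(d^4 - 5*d^3 - 7*d^2 + 41*d - 30) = (d - 1)*(d + 1)*(d^3 - 4*d^2 - 11*d + 30) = (d - 2)*(d - 1)*(d + 1)*(d^2 - 2*d - 15) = (d - 5)*(d - 2)*(d - 1)*(d + 1)*(d + 3)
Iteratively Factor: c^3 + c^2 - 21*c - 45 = (c - 5)*(c^2 + 6*c + 9) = (c - 5)*(c + 3)*(c + 3)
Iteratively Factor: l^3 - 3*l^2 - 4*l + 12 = (l - 2)*(l^2 - l - 6) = (l - 2)*(l + 2)*(l - 3)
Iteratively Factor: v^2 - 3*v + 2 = (v - 1)*(v - 2)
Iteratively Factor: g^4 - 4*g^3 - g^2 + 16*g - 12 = (g - 2)*(g^3 - 2*g^2 - 5*g + 6) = (g - 2)*(g + 2)*(g^2 - 4*g + 3) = (g - 2)*(g - 1)*(g + 2)*(g - 3)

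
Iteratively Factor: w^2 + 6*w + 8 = (w + 4)*(w + 2)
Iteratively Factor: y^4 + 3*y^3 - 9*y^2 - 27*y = (y + 3)*(y^3 - 9*y) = y*(y + 3)*(y^2 - 9) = y*(y - 3)*(y + 3)*(y + 3)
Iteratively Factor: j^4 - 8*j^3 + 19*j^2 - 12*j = (j - 1)*(j^3 - 7*j^2 + 12*j) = j*(j - 1)*(j^2 - 7*j + 12) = j*(j - 3)*(j - 1)*(j - 4)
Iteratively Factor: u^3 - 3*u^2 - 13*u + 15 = (u - 1)*(u^2 - 2*u - 15) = (u - 5)*(u - 1)*(u + 3)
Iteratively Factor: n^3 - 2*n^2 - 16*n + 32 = (n - 2)*(n^2 - 16) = (n - 4)*(n - 2)*(n + 4)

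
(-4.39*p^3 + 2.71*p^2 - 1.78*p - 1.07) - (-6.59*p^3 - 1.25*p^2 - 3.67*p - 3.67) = 2.2*p^3 + 3.96*p^2 + 1.89*p + 2.6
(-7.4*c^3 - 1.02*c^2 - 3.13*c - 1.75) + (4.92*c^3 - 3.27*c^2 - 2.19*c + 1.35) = -2.48*c^3 - 4.29*c^2 - 5.32*c - 0.4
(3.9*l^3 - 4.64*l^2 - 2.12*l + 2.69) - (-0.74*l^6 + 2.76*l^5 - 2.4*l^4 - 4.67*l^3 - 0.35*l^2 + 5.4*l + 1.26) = 0.74*l^6 - 2.76*l^5 + 2.4*l^4 + 8.57*l^3 - 4.29*l^2 - 7.52*l + 1.43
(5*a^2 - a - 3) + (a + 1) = 5*a^2 - 2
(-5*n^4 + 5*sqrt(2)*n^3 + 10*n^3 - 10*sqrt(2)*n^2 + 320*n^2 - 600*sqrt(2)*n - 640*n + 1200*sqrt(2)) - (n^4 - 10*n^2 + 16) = -6*n^4 + 5*sqrt(2)*n^3 + 10*n^3 - 10*sqrt(2)*n^2 + 330*n^2 - 600*sqrt(2)*n - 640*n - 16 + 1200*sqrt(2)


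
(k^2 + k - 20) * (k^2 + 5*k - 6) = k^4 + 6*k^3 - 21*k^2 - 106*k + 120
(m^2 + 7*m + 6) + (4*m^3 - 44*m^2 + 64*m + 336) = 4*m^3 - 43*m^2 + 71*m + 342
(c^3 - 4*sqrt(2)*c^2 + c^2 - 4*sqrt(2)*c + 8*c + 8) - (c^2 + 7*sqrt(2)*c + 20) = c^3 - 4*sqrt(2)*c^2 - 11*sqrt(2)*c + 8*c - 12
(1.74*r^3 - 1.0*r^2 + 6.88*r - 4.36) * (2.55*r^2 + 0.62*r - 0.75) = 4.437*r^5 - 1.4712*r^4 + 15.619*r^3 - 6.1024*r^2 - 7.8632*r + 3.27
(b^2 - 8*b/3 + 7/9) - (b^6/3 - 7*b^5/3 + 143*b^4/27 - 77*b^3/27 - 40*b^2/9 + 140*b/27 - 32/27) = -b^6/3 + 7*b^5/3 - 143*b^4/27 + 77*b^3/27 + 49*b^2/9 - 212*b/27 + 53/27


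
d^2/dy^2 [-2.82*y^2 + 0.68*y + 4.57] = -5.64000000000000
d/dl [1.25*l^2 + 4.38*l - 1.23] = 2.5*l + 4.38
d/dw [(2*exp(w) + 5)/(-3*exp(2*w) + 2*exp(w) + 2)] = 6*(exp(2*w) + 5*exp(w) - 1)*exp(w)/(9*exp(4*w) - 12*exp(3*w) - 8*exp(2*w) + 8*exp(w) + 4)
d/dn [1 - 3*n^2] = -6*n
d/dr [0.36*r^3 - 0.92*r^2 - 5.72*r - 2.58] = 1.08*r^2 - 1.84*r - 5.72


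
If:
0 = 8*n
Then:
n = 0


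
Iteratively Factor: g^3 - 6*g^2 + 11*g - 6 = (g - 1)*(g^2 - 5*g + 6) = (g - 3)*(g - 1)*(g - 2)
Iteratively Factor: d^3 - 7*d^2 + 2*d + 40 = (d - 4)*(d^2 - 3*d - 10) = (d - 4)*(d + 2)*(d - 5)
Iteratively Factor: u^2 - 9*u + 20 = (u - 4)*(u - 5)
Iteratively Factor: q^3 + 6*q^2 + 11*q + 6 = (q + 2)*(q^2 + 4*q + 3) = (q + 2)*(q + 3)*(q + 1)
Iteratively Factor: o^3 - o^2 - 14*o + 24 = (o + 4)*(o^2 - 5*o + 6) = (o - 3)*(o + 4)*(o - 2)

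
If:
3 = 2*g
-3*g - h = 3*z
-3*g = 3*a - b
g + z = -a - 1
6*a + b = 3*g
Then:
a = 0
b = 9/2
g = 3/2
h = 3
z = -5/2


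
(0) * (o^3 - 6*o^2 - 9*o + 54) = 0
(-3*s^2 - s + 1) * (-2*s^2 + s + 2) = 6*s^4 - s^3 - 9*s^2 - s + 2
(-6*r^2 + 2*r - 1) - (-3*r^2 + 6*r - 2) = -3*r^2 - 4*r + 1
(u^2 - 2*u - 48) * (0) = 0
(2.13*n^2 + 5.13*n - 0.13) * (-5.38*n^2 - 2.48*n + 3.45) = -11.4594*n^4 - 32.8818*n^3 - 4.6745*n^2 + 18.0209*n - 0.4485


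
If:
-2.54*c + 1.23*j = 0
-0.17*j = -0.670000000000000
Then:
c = 1.91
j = 3.94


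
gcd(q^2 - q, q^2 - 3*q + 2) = q - 1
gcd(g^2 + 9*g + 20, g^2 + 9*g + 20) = g^2 + 9*g + 20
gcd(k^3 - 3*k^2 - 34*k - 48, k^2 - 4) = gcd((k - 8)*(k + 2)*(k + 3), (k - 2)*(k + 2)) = k + 2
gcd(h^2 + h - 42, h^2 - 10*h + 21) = 1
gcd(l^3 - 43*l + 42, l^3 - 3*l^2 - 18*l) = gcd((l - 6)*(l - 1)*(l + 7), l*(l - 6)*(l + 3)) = l - 6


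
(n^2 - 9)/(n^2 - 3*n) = (n + 3)/n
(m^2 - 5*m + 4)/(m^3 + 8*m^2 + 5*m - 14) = (m - 4)/(m^2 + 9*m + 14)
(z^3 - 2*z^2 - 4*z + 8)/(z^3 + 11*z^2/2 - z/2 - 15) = 2*(z^2 - 4*z + 4)/(2*z^2 + 7*z - 15)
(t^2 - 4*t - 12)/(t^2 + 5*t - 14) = (t^2 - 4*t - 12)/(t^2 + 5*t - 14)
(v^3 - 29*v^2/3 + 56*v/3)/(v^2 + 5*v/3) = (3*v^2 - 29*v + 56)/(3*v + 5)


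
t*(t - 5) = t^2 - 5*t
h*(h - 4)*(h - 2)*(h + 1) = h^4 - 5*h^3 + 2*h^2 + 8*h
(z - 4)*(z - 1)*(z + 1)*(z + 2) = z^4 - 2*z^3 - 9*z^2 + 2*z + 8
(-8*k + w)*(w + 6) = -8*k*w - 48*k + w^2 + 6*w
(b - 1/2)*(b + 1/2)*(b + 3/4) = b^3 + 3*b^2/4 - b/4 - 3/16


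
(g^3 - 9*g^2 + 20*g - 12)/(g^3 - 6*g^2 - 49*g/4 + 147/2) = 4*(g^2 - 3*g + 2)/(4*g^2 - 49)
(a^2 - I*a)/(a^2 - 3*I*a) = (a - I)/(a - 3*I)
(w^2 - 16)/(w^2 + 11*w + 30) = (w^2 - 16)/(w^2 + 11*w + 30)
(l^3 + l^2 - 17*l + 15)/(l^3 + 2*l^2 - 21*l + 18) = (l + 5)/(l + 6)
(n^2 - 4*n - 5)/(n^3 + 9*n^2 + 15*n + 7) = (n - 5)/(n^2 + 8*n + 7)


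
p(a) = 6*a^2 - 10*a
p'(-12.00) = -154.00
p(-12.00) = 984.00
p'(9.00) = 98.00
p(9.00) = 396.00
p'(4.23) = 40.76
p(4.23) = 65.06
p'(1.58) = 8.96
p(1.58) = -0.82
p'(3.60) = 33.20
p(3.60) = 41.76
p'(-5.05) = -70.60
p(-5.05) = 203.52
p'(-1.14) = -23.68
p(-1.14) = 19.20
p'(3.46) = 31.52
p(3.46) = 37.23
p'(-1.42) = -27.04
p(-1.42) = 26.30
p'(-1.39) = -26.68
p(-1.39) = 25.49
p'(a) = 12*a - 10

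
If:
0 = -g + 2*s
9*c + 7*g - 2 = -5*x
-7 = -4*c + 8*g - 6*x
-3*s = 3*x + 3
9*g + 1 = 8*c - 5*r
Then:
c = 271/234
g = -89/117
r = 136/45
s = -89/234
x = -145/234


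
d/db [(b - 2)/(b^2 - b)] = (-b^2 + 4*b - 2)/(b^2*(b^2 - 2*b + 1))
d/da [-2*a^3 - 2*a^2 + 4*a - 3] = -6*a^2 - 4*a + 4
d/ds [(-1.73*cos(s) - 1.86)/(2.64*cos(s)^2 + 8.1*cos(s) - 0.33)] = (4.5672*sin(s)^2 - 9.8208*cos(s) - 20.2041)*sin(s)/(2.64*cos(s)^2 + 8.1*cos(s) - 0.33)^2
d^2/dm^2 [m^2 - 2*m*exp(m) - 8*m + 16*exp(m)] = -2*m*exp(m) + 12*exp(m) + 2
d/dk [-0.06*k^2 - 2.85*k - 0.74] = -0.12*k - 2.85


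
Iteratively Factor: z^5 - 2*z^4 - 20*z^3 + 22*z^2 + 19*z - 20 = (z - 1)*(z^4 - z^3 - 21*z^2 + z + 20) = (z - 5)*(z - 1)*(z^3 + 4*z^2 - z - 4) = (z - 5)*(z - 1)^2*(z^2 + 5*z + 4) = (z - 5)*(z - 1)^2*(z + 4)*(z + 1)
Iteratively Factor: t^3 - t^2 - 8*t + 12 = (t - 2)*(t^2 + t - 6) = (t - 2)*(t + 3)*(t - 2)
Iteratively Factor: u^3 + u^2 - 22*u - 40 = (u - 5)*(u^2 + 6*u + 8) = (u - 5)*(u + 2)*(u + 4)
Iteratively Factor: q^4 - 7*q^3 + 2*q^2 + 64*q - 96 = (q - 4)*(q^3 - 3*q^2 - 10*q + 24) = (q - 4)*(q + 3)*(q^2 - 6*q + 8) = (q - 4)^2*(q + 3)*(q - 2)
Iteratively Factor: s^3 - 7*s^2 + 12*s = (s - 4)*(s^2 - 3*s) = s*(s - 4)*(s - 3)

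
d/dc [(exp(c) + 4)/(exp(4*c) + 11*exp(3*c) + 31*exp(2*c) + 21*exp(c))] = (-(exp(c) + 4)*(4*exp(3*c) + 33*exp(2*c) + 62*exp(c) + 21) + (exp(3*c) + 11*exp(2*c) + 31*exp(c) + 21)*exp(c))*exp(-c)/(exp(3*c) + 11*exp(2*c) + 31*exp(c) + 21)^2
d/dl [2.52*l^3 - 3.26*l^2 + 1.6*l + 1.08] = 7.56*l^2 - 6.52*l + 1.6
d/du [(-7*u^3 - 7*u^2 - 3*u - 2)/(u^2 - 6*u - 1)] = (-7*u^4 + 84*u^3 + 66*u^2 + 18*u - 9)/(u^4 - 12*u^3 + 34*u^2 + 12*u + 1)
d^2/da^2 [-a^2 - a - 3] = -2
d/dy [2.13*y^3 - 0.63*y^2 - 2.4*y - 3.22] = 6.39*y^2 - 1.26*y - 2.4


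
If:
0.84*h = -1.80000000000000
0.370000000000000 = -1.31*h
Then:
No Solution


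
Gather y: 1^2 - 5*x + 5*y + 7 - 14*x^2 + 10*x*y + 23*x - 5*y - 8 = -14*x^2 + 10*x*y + 18*x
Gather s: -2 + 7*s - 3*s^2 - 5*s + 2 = -3*s^2 + 2*s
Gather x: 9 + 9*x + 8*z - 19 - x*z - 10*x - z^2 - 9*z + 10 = x*(-z - 1) - z^2 - z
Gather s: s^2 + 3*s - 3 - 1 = s^2 + 3*s - 4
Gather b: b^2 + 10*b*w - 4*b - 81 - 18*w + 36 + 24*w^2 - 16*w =b^2 + b*(10*w - 4) + 24*w^2 - 34*w - 45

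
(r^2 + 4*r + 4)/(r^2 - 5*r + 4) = (r^2 + 4*r + 4)/(r^2 - 5*r + 4)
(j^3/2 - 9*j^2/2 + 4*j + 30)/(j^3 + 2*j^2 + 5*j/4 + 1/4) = 2*(j^3 - 9*j^2 + 8*j + 60)/(4*j^3 + 8*j^2 + 5*j + 1)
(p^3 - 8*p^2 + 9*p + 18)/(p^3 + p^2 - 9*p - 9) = (p - 6)/(p + 3)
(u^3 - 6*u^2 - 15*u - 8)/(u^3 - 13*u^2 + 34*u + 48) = (u + 1)/(u - 6)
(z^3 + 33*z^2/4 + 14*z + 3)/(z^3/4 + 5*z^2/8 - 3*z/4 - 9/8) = 2*(4*z^3 + 33*z^2 + 56*z + 12)/(2*z^3 + 5*z^2 - 6*z - 9)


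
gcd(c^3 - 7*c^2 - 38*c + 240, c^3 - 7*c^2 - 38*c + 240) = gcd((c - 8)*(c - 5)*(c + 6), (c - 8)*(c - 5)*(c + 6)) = c^3 - 7*c^2 - 38*c + 240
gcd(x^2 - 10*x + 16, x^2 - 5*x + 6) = x - 2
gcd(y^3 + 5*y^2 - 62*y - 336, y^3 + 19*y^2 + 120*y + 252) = y^2 + 13*y + 42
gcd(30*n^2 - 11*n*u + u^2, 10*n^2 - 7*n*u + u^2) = -5*n + u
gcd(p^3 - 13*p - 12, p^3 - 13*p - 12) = p^3 - 13*p - 12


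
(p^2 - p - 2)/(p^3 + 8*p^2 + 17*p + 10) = (p - 2)/(p^2 + 7*p + 10)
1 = 1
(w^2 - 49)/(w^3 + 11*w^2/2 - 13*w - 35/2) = 2*(w - 7)/(2*w^2 - 3*w - 5)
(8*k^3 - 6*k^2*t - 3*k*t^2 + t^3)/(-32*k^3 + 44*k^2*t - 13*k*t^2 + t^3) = (2*k + t)/(-8*k + t)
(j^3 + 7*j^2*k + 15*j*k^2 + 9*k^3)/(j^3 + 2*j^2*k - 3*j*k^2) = (j^2 + 4*j*k + 3*k^2)/(j*(j - k))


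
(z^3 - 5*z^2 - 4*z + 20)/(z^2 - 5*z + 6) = (z^2 - 3*z - 10)/(z - 3)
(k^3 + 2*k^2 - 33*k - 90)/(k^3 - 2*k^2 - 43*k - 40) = (k^2 - 3*k - 18)/(k^2 - 7*k - 8)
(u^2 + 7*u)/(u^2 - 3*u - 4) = u*(u + 7)/(u^2 - 3*u - 4)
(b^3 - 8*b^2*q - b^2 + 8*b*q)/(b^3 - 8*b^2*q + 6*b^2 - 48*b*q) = (b - 1)/(b + 6)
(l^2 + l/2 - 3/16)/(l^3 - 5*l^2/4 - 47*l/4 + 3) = (l + 3/4)/(l^2 - l - 12)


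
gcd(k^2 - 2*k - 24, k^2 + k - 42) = k - 6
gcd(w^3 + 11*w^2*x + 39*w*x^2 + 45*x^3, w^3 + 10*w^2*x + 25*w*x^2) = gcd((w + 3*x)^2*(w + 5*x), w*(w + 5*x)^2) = w + 5*x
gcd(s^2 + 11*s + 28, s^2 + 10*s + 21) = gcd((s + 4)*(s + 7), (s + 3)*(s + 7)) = s + 7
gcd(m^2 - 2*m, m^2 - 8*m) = m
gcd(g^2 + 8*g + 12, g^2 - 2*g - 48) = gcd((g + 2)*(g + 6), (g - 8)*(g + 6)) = g + 6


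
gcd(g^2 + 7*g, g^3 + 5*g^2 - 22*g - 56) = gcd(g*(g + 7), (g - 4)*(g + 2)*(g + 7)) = g + 7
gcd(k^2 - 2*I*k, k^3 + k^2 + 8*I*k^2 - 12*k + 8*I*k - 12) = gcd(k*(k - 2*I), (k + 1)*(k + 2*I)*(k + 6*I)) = 1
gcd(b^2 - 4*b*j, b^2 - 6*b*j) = b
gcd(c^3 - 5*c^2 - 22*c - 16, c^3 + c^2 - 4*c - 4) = c^2 + 3*c + 2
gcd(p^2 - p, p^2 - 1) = p - 1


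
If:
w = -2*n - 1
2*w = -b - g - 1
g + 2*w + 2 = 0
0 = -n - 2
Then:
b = 1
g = -8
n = -2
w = 3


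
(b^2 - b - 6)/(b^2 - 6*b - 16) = (b - 3)/(b - 8)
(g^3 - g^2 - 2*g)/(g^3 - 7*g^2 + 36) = g*(g^2 - g - 2)/(g^3 - 7*g^2 + 36)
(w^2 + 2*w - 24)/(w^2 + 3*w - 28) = (w + 6)/(w + 7)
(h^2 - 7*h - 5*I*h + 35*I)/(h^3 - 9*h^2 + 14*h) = (h - 5*I)/(h*(h - 2))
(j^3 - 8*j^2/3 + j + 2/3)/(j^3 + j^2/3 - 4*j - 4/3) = (j - 1)/(j + 2)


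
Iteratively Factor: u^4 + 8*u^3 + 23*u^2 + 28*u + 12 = (u + 1)*(u^3 + 7*u^2 + 16*u + 12) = (u + 1)*(u + 3)*(u^2 + 4*u + 4) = (u + 1)*(u + 2)*(u + 3)*(u + 2)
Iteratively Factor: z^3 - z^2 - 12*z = (z)*(z^2 - z - 12) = z*(z + 3)*(z - 4)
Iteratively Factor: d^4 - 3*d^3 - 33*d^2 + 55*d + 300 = (d - 5)*(d^3 + 2*d^2 - 23*d - 60) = (d - 5)*(d + 3)*(d^2 - d - 20) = (d - 5)^2*(d + 3)*(d + 4)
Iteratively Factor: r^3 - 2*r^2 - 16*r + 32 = (r - 4)*(r^2 + 2*r - 8) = (r - 4)*(r - 2)*(r + 4)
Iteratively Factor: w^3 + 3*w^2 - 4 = (w + 2)*(w^2 + w - 2) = (w - 1)*(w + 2)*(w + 2)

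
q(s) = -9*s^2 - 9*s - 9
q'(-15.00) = 261.00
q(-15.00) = -1899.00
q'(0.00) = -9.00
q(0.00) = -9.00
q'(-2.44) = 34.92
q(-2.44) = -40.62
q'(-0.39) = -1.98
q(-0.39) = -6.86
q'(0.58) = -19.44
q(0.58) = -17.25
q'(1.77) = -40.86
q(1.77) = -53.13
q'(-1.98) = 26.64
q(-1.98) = -26.46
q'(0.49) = -17.82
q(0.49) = -15.57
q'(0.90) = -25.20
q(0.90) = -24.39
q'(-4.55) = 72.90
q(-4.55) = -154.37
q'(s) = -18*s - 9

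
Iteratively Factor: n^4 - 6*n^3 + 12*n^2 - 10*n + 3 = (n - 1)*(n^3 - 5*n^2 + 7*n - 3) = (n - 1)^2*(n^2 - 4*n + 3) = (n - 1)^3*(n - 3)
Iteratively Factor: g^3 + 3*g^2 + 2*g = (g + 2)*(g^2 + g) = g*(g + 2)*(g + 1)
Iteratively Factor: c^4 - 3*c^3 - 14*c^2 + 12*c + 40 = (c - 5)*(c^3 + 2*c^2 - 4*c - 8) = (c - 5)*(c + 2)*(c^2 - 4) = (c - 5)*(c + 2)^2*(c - 2)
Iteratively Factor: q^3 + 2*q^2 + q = (q + 1)*(q^2 + q) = q*(q + 1)*(q + 1)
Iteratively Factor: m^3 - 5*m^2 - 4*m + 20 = (m - 5)*(m^2 - 4) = (m - 5)*(m + 2)*(m - 2)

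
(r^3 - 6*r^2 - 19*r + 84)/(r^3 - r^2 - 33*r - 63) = (r^2 + r - 12)/(r^2 + 6*r + 9)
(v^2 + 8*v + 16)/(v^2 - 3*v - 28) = (v + 4)/(v - 7)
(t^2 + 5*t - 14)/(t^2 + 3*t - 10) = (t + 7)/(t + 5)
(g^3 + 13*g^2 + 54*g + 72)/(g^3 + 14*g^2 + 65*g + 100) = (g^2 + 9*g + 18)/(g^2 + 10*g + 25)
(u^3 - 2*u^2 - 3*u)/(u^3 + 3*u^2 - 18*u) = (u + 1)/(u + 6)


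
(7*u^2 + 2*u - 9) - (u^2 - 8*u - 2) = 6*u^2 + 10*u - 7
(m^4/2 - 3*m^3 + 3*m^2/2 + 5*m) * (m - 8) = m^5/2 - 7*m^4 + 51*m^3/2 - 7*m^2 - 40*m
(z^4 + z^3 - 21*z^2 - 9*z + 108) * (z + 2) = z^5 + 3*z^4 - 19*z^3 - 51*z^2 + 90*z + 216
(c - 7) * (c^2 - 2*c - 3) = c^3 - 9*c^2 + 11*c + 21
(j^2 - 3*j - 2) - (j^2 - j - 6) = 4 - 2*j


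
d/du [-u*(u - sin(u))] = u*cos(u) - 2*u + sin(u)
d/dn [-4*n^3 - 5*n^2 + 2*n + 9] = -12*n^2 - 10*n + 2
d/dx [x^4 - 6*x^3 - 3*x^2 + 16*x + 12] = 4*x^3 - 18*x^2 - 6*x + 16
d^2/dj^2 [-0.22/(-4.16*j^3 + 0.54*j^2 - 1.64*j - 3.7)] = ((0.2376 - 5.4912*j)*(4.16*j^3 - 0.54*j^2 + 1.64*j + 3.7) + 0.22*(12.48*j^2 - 1.08*j + 1.64)*(24.96*j^2 - 2.16*j + 3.28))/(4.16*j^3 - 0.54*j^2 + 1.64*j + 3.7)^3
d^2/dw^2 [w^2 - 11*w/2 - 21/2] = 2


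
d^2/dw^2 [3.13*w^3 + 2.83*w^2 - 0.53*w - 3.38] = 18.78*w + 5.66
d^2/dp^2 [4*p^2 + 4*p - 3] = 8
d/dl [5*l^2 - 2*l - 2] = 10*l - 2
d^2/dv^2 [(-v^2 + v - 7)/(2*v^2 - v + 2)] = 2*(2*v^3 - 72*v^2 + 30*v + 19)/(8*v^6 - 12*v^5 + 30*v^4 - 25*v^3 + 30*v^2 - 12*v + 8)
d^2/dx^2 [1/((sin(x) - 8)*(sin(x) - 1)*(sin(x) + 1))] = (-9*(1 - cos(x)^2)^2 - 88*sin(x)*cos(x)^2 + 96*sin(x) + 251*cos(x)^2 - 381)/((sin(x) - 8)^3*cos(x)^4)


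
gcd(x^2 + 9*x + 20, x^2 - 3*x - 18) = 1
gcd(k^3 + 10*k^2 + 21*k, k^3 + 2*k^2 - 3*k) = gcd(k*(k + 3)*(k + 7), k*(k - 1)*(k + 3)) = k^2 + 3*k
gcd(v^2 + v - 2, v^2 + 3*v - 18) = 1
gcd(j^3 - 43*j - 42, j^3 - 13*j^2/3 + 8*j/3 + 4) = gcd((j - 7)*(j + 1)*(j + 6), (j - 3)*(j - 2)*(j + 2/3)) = 1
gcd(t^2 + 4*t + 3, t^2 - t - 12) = t + 3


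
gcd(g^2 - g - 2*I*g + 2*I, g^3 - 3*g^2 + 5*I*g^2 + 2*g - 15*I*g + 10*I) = g - 1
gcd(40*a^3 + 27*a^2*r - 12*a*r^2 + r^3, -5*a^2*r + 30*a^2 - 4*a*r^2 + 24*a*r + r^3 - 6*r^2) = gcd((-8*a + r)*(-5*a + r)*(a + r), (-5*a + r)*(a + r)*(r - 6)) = -5*a^2 - 4*a*r + r^2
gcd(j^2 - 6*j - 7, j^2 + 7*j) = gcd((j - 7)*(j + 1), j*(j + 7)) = 1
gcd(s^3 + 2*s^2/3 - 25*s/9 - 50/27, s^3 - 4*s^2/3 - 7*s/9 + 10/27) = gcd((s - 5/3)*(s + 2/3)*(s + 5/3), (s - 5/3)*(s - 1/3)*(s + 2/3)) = s^2 - s - 10/9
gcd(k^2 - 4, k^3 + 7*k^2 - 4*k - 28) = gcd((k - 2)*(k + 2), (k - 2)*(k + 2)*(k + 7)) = k^2 - 4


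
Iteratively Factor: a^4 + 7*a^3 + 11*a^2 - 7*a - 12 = (a - 1)*(a^3 + 8*a^2 + 19*a + 12) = (a - 1)*(a + 3)*(a^2 + 5*a + 4) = (a - 1)*(a + 3)*(a + 4)*(a + 1)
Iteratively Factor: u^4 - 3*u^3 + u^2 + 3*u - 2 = (u - 2)*(u^3 - u^2 - u + 1) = (u - 2)*(u - 1)*(u^2 - 1) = (u - 2)*(u - 1)^2*(u + 1)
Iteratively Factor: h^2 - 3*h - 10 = (h + 2)*(h - 5)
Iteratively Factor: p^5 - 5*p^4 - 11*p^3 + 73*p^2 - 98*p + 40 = (p - 2)*(p^4 - 3*p^3 - 17*p^2 + 39*p - 20) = (p - 5)*(p - 2)*(p^3 + 2*p^2 - 7*p + 4) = (p - 5)*(p - 2)*(p - 1)*(p^2 + 3*p - 4) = (p - 5)*(p - 2)*(p - 1)^2*(p + 4)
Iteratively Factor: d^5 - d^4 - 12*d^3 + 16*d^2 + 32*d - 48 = (d - 2)*(d^4 + d^3 - 10*d^2 - 4*d + 24) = (d - 2)^2*(d^3 + 3*d^2 - 4*d - 12) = (d - 2)^2*(d + 3)*(d^2 - 4) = (d - 2)^3*(d + 3)*(d + 2)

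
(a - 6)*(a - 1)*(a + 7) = a^3 - 43*a + 42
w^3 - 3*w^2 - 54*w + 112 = (w - 8)*(w - 2)*(w + 7)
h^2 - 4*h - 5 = (h - 5)*(h + 1)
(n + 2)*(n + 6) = n^2 + 8*n + 12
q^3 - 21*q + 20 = (q - 4)*(q - 1)*(q + 5)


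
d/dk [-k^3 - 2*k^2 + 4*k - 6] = -3*k^2 - 4*k + 4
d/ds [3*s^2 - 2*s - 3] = 6*s - 2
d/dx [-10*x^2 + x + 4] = 1 - 20*x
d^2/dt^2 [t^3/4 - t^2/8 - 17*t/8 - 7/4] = 3*t/2 - 1/4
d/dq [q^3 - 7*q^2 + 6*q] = 3*q^2 - 14*q + 6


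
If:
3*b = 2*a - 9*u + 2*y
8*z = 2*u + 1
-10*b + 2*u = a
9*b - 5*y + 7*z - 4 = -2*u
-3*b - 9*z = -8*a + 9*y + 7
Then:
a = 8/161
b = -5/138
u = -151/966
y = -130/161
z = 83/966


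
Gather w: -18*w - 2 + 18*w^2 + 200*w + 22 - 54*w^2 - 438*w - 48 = -36*w^2 - 256*w - 28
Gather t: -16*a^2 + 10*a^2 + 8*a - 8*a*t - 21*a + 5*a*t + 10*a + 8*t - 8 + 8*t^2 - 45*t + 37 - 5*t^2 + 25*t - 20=-6*a^2 - 3*a + 3*t^2 + t*(-3*a - 12) + 9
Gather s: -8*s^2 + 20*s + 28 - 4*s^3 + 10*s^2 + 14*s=-4*s^3 + 2*s^2 + 34*s + 28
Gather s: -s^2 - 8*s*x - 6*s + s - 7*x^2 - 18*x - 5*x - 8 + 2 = -s^2 + s*(-8*x - 5) - 7*x^2 - 23*x - 6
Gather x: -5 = -5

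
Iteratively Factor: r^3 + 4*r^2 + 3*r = (r + 1)*(r^2 + 3*r) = r*(r + 1)*(r + 3)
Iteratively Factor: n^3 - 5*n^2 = (n)*(n^2 - 5*n) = n^2*(n - 5)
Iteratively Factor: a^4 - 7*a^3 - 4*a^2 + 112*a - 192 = (a + 4)*(a^3 - 11*a^2 + 40*a - 48) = (a - 3)*(a + 4)*(a^2 - 8*a + 16) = (a - 4)*(a - 3)*(a + 4)*(a - 4)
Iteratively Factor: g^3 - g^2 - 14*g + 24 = (g + 4)*(g^2 - 5*g + 6) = (g - 3)*(g + 4)*(g - 2)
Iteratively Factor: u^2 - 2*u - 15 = (u + 3)*(u - 5)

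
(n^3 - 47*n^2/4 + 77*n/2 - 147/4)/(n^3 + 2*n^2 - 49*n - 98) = (4*n^2 - 19*n + 21)/(4*(n^2 + 9*n + 14))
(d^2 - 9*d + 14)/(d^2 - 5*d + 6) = (d - 7)/(d - 3)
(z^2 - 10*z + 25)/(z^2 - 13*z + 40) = (z - 5)/(z - 8)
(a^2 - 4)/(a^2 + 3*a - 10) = (a + 2)/(a + 5)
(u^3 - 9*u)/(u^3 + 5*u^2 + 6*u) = (u - 3)/(u + 2)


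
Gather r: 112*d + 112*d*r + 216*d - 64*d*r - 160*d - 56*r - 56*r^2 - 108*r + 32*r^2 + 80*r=168*d - 24*r^2 + r*(48*d - 84)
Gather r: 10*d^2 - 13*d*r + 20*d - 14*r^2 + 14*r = 10*d^2 + 20*d - 14*r^2 + r*(14 - 13*d)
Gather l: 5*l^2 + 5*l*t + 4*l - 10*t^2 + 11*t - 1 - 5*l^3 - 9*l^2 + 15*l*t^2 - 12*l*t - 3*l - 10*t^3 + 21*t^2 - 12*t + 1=-5*l^3 - 4*l^2 + l*(15*t^2 - 7*t + 1) - 10*t^3 + 11*t^2 - t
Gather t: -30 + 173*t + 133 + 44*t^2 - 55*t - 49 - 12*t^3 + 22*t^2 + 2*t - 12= -12*t^3 + 66*t^2 + 120*t + 42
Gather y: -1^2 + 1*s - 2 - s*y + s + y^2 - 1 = -s*y + 2*s + y^2 - 4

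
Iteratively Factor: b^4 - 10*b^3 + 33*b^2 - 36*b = (b)*(b^3 - 10*b^2 + 33*b - 36) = b*(b - 3)*(b^2 - 7*b + 12) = b*(b - 4)*(b - 3)*(b - 3)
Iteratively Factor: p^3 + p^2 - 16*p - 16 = (p + 1)*(p^2 - 16) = (p - 4)*(p + 1)*(p + 4)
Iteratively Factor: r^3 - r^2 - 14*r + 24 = (r - 2)*(r^2 + r - 12) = (r - 2)*(r + 4)*(r - 3)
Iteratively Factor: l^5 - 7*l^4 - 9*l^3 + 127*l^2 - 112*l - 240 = (l + 4)*(l^4 - 11*l^3 + 35*l^2 - 13*l - 60) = (l - 4)*(l + 4)*(l^3 - 7*l^2 + 7*l + 15) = (l - 5)*(l - 4)*(l + 4)*(l^2 - 2*l - 3) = (l - 5)*(l - 4)*(l - 3)*(l + 4)*(l + 1)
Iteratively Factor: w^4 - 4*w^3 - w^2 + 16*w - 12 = (w - 3)*(w^3 - w^2 - 4*w + 4) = (w - 3)*(w - 2)*(w^2 + w - 2) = (w - 3)*(w - 2)*(w + 2)*(w - 1)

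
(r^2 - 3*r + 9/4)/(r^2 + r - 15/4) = (2*r - 3)/(2*r + 5)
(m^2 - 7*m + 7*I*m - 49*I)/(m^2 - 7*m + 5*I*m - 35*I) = (m + 7*I)/(m + 5*I)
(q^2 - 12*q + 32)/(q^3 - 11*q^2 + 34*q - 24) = (q - 8)/(q^2 - 7*q + 6)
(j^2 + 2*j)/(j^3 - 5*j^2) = (j + 2)/(j*(j - 5))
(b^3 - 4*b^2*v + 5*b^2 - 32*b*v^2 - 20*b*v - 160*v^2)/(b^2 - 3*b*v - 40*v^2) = (b^2 + 4*b*v + 5*b + 20*v)/(b + 5*v)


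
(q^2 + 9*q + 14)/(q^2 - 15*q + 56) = (q^2 + 9*q + 14)/(q^2 - 15*q + 56)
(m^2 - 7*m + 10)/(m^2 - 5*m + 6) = (m - 5)/(m - 3)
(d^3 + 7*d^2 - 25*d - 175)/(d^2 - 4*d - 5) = (d^2 + 12*d + 35)/(d + 1)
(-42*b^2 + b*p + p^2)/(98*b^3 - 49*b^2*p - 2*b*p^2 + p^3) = (-6*b + p)/(14*b^2 - 9*b*p + p^2)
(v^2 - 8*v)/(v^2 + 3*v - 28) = v*(v - 8)/(v^2 + 3*v - 28)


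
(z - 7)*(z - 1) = z^2 - 8*z + 7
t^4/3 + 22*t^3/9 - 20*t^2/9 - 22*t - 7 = (t/3 + 1)*(t - 3)*(t + 1/3)*(t + 7)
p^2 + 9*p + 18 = (p + 3)*(p + 6)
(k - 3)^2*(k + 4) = k^3 - 2*k^2 - 15*k + 36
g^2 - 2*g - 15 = (g - 5)*(g + 3)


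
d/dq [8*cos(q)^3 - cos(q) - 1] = (1 - 24*cos(q)^2)*sin(q)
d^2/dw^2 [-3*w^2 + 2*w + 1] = -6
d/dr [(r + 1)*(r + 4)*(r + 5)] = 3*r^2 + 20*r + 29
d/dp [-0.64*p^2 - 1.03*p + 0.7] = -1.28*p - 1.03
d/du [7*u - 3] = 7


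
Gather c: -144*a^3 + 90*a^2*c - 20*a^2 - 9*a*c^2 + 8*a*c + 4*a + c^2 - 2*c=-144*a^3 - 20*a^2 + 4*a + c^2*(1 - 9*a) + c*(90*a^2 + 8*a - 2)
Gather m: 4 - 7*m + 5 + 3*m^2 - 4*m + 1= 3*m^2 - 11*m + 10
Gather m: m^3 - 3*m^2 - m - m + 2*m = m^3 - 3*m^2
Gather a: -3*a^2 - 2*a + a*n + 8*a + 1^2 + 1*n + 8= -3*a^2 + a*(n + 6) + n + 9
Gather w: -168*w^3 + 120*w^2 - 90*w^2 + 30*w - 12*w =-168*w^3 + 30*w^2 + 18*w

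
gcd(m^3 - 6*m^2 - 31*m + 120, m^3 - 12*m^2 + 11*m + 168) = m - 8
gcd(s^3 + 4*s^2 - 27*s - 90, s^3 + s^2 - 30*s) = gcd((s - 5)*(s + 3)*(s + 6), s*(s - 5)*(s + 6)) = s^2 + s - 30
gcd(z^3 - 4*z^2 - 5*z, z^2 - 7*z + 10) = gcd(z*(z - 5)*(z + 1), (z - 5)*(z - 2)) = z - 5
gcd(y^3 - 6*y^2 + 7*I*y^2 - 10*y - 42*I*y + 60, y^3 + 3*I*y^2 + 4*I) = y + 2*I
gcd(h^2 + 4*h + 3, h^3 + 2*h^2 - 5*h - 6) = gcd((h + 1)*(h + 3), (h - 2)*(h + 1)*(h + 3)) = h^2 + 4*h + 3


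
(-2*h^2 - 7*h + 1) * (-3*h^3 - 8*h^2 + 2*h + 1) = 6*h^5 + 37*h^4 + 49*h^3 - 24*h^2 - 5*h + 1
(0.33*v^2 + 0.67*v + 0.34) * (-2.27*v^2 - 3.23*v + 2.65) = -0.7491*v^4 - 2.5868*v^3 - 2.0614*v^2 + 0.6773*v + 0.901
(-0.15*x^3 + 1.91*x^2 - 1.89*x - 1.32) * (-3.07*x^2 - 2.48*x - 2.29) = 0.4605*x^5 - 5.4917*x^4 + 1.409*x^3 + 4.3657*x^2 + 7.6017*x + 3.0228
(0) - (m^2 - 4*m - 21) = -m^2 + 4*m + 21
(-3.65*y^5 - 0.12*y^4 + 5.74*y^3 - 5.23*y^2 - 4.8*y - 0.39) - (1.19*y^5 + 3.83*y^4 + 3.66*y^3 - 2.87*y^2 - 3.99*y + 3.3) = -4.84*y^5 - 3.95*y^4 + 2.08*y^3 - 2.36*y^2 - 0.81*y - 3.69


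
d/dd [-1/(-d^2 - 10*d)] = 2*(-d - 5)/(d^2*(d + 10)^2)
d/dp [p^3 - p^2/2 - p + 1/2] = 3*p^2 - p - 1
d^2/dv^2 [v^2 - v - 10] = 2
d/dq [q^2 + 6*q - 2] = 2*q + 6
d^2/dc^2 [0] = 0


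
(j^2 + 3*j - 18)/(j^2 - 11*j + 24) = (j + 6)/(j - 8)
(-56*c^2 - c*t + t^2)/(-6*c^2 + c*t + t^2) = (-56*c^2 - c*t + t^2)/(-6*c^2 + c*t + t^2)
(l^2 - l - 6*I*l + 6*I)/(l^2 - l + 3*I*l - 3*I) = (l - 6*I)/(l + 3*I)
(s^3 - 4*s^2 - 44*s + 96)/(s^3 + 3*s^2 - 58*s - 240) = (s - 2)/(s + 5)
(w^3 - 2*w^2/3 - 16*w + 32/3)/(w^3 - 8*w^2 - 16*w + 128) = (w - 2/3)/(w - 8)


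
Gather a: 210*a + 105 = 210*a + 105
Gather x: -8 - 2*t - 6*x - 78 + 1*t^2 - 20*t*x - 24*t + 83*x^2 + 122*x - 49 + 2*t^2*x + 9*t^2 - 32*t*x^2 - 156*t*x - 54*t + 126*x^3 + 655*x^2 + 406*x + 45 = 10*t^2 - 80*t + 126*x^3 + x^2*(738 - 32*t) + x*(2*t^2 - 176*t + 522) - 90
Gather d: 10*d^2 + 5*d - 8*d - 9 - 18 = 10*d^2 - 3*d - 27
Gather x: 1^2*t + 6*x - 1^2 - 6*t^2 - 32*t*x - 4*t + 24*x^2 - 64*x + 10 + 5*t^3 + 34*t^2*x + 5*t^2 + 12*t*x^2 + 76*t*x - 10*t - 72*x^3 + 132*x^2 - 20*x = 5*t^3 - t^2 - 13*t - 72*x^3 + x^2*(12*t + 156) + x*(34*t^2 + 44*t - 78) + 9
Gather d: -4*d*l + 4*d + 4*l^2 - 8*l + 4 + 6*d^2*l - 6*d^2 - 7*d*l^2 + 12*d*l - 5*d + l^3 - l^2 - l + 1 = d^2*(6*l - 6) + d*(-7*l^2 + 8*l - 1) + l^3 + 3*l^2 - 9*l + 5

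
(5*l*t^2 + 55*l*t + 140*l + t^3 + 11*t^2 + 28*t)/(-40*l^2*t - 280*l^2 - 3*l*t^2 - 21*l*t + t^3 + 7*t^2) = (t + 4)/(-8*l + t)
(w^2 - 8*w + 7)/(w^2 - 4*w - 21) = (w - 1)/(w + 3)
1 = 1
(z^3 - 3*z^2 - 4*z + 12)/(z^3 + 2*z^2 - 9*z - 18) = (z - 2)/(z + 3)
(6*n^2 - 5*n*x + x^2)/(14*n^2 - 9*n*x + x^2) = (-3*n + x)/(-7*n + x)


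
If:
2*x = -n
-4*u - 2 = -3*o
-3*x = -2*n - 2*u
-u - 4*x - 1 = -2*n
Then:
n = 4/23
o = 6/23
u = -7/23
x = -2/23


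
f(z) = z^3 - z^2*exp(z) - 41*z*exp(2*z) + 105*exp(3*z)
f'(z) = -z^2*exp(z) + 3*z^2 - 82*z*exp(2*z) - 2*z*exp(z) + 315*exp(3*z) - 41*exp(2*z)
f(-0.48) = 32.16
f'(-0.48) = 75.15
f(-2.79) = -21.74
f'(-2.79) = 24.00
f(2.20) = 69805.09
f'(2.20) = 213452.89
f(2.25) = 81335.45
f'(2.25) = 248654.11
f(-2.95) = -25.78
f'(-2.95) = 26.56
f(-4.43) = -87.15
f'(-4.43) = 58.79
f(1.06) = 2160.79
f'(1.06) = 6503.02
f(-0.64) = 22.21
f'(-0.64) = 51.06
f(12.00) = 452666279775572653.89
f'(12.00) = 1358010785963761034.02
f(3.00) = 801048.30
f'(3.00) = 2436413.09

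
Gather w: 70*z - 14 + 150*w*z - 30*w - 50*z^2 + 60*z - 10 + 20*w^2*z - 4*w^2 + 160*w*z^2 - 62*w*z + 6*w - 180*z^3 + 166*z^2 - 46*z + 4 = w^2*(20*z - 4) + w*(160*z^2 + 88*z - 24) - 180*z^3 + 116*z^2 + 84*z - 20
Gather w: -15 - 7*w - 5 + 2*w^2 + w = 2*w^2 - 6*w - 20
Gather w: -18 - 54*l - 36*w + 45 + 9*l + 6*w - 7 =-45*l - 30*w + 20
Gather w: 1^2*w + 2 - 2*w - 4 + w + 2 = 0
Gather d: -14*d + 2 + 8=10 - 14*d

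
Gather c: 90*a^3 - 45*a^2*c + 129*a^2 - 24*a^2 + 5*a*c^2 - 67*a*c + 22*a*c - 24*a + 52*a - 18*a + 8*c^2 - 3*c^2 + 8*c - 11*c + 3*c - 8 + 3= 90*a^3 + 105*a^2 + 10*a + c^2*(5*a + 5) + c*(-45*a^2 - 45*a) - 5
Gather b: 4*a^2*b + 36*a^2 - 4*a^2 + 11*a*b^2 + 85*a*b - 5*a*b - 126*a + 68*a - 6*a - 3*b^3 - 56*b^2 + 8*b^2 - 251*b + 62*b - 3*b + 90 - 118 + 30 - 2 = 32*a^2 - 64*a - 3*b^3 + b^2*(11*a - 48) + b*(4*a^2 + 80*a - 192)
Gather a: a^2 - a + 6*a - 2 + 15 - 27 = a^2 + 5*a - 14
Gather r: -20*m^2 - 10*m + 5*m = -20*m^2 - 5*m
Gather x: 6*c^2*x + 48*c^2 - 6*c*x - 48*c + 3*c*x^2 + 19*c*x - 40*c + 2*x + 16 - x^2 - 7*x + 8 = 48*c^2 - 88*c + x^2*(3*c - 1) + x*(6*c^2 + 13*c - 5) + 24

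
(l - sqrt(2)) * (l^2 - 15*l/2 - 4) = l^3 - 15*l^2/2 - sqrt(2)*l^2 - 4*l + 15*sqrt(2)*l/2 + 4*sqrt(2)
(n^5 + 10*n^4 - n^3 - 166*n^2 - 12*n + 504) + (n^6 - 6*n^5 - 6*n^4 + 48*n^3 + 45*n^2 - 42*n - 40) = n^6 - 5*n^5 + 4*n^4 + 47*n^3 - 121*n^2 - 54*n + 464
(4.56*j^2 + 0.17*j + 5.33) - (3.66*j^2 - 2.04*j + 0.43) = 0.899999999999999*j^2 + 2.21*j + 4.9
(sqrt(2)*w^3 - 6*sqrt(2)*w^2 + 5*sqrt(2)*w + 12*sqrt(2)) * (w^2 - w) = sqrt(2)*w^5 - 7*sqrt(2)*w^4 + 11*sqrt(2)*w^3 + 7*sqrt(2)*w^2 - 12*sqrt(2)*w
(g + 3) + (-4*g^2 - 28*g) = -4*g^2 - 27*g + 3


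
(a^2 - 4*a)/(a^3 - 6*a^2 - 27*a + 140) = a/(a^2 - 2*a - 35)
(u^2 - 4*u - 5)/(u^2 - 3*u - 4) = (u - 5)/(u - 4)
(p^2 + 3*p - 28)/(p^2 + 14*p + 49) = (p - 4)/(p + 7)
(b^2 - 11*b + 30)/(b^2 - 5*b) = (b - 6)/b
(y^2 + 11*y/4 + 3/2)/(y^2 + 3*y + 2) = (y + 3/4)/(y + 1)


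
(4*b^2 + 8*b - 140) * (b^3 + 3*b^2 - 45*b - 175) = 4*b^5 + 20*b^4 - 296*b^3 - 1480*b^2 + 4900*b + 24500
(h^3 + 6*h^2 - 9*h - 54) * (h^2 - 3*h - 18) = h^5 + 3*h^4 - 45*h^3 - 135*h^2 + 324*h + 972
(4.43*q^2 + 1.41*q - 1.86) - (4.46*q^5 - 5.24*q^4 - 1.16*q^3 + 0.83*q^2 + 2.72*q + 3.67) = -4.46*q^5 + 5.24*q^4 + 1.16*q^3 + 3.6*q^2 - 1.31*q - 5.53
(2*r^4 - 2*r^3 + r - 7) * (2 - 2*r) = -4*r^5 + 8*r^4 - 4*r^3 - 2*r^2 + 16*r - 14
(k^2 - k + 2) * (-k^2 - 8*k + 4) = -k^4 - 7*k^3 + 10*k^2 - 20*k + 8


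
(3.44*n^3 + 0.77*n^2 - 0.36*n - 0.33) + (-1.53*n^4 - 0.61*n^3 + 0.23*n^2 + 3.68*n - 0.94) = -1.53*n^4 + 2.83*n^3 + 1.0*n^2 + 3.32*n - 1.27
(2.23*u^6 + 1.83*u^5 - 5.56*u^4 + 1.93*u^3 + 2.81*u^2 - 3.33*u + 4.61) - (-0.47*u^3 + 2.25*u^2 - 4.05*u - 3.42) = 2.23*u^6 + 1.83*u^5 - 5.56*u^4 + 2.4*u^3 + 0.56*u^2 + 0.72*u + 8.03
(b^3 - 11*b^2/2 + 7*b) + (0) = b^3 - 11*b^2/2 + 7*b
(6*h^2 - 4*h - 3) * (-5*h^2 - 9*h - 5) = -30*h^4 - 34*h^3 + 21*h^2 + 47*h + 15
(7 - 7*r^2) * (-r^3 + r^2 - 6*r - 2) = 7*r^5 - 7*r^4 + 35*r^3 + 21*r^2 - 42*r - 14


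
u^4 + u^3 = u^3*(u + 1)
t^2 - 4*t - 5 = (t - 5)*(t + 1)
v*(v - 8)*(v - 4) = v^3 - 12*v^2 + 32*v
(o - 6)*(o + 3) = o^2 - 3*o - 18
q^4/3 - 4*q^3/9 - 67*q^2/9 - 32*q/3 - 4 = (q/3 + 1)*(q - 6)*(q + 2/3)*(q + 1)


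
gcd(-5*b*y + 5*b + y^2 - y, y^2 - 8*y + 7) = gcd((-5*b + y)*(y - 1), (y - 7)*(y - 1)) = y - 1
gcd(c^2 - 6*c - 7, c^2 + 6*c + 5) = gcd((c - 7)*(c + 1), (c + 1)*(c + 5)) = c + 1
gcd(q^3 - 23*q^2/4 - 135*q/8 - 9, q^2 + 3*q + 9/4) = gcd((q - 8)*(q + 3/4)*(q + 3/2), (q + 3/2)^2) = q + 3/2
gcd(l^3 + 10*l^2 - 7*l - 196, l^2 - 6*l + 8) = l - 4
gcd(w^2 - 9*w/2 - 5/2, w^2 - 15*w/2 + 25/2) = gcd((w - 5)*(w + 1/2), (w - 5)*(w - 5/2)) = w - 5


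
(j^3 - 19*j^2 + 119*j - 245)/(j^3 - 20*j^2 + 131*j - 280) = (j - 7)/(j - 8)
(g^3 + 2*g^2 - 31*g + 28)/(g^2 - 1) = (g^2 + 3*g - 28)/(g + 1)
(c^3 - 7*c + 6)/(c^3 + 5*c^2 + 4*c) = (c^3 - 7*c + 6)/(c*(c^2 + 5*c + 4))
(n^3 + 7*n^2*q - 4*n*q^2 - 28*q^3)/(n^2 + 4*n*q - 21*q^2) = (-n^2 + 4*q^2)/(-n + 3*q)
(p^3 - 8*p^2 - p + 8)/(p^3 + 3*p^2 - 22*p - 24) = (p^2 - 9*p + 8)/(p^2 + 2*p - 24)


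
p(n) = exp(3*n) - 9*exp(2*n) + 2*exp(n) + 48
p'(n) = 3*exp(3*n) - 18*exp(2*n) + 2*exp(n)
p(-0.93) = 47.45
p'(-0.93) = -1.83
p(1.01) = 6.34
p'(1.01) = -68.11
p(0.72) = 22.79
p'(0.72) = -45.85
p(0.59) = 28.19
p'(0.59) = -37.36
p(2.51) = 573.01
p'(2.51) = 2888.52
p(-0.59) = 46.51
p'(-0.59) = -3.91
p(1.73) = -47.60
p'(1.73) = -23.02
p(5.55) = 16426729.55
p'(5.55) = 49874556.13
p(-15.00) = 48.00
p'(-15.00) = 0.00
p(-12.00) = 48.00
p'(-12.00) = 0.00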